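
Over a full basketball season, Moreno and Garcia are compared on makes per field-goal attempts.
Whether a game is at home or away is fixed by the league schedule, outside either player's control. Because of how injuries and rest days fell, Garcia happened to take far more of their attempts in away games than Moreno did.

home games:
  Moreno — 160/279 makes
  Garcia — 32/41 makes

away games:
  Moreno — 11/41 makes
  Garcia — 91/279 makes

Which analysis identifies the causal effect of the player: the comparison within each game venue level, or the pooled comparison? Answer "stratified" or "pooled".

The game venue-specific comparison favours Garcia throughout, but the pooled figures favour Moreno. The question is whether to condition on game venue.
Game venue satisfies the back-door criterion: it is not a descendant of the player, and it blocks the spurious path from player to outcome. Adjusting for it (i.e., using the within-game venue rates) gives the causal effect.
Within each level — home games: 57.3% vs 78.0%; away games: 26.8% vs 32.6% — Garcia is higher every time.

stratified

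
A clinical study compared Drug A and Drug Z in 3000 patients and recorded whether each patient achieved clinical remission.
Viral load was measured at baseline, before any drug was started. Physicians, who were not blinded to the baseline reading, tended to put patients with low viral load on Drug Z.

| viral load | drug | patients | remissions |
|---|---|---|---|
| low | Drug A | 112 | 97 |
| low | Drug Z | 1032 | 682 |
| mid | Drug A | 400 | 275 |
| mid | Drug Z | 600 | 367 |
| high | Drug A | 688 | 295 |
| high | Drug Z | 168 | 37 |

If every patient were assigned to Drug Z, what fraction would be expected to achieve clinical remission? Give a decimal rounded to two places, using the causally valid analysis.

The viral load-specific comparison favours Drug A throughout, but the pooled figures favour Drug Z. The question is whether to condition on viral load.
Since viral load is a pre-existing factor (not a product of the drug) and it affects the outcome on its own, it is a confounder. The stratified rates, not the pooled rate, identify the causal effect.
Standardising Drug Z to the population viral load mix: 0.381·682/1032 + 0.333·367/600 + 0.285·37/168 = 0.519.

0.52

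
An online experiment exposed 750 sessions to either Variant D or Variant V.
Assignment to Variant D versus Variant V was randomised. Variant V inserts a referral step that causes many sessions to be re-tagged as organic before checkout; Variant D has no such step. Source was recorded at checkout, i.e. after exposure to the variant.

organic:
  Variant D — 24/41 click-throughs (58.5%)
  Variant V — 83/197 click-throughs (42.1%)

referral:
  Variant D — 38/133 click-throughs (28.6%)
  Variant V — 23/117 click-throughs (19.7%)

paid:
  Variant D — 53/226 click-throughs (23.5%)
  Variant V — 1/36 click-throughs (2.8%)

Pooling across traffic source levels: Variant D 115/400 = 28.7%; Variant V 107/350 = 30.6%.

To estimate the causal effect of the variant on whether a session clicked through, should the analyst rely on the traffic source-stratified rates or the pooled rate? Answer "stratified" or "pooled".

pooled

Within every traffic source level Variant D has the higher rate, yet pooled Variant V does — Simpson's reversal.
Stratifying would compare variants among sessions the variants themselves sorted into traffic source groups — a form of selection on an intermediate. The unconditioned pooled rates give the total causal effect.
Pooled: Variant D 28.7% vs Variant V 30.6%; Variant V is higher overall.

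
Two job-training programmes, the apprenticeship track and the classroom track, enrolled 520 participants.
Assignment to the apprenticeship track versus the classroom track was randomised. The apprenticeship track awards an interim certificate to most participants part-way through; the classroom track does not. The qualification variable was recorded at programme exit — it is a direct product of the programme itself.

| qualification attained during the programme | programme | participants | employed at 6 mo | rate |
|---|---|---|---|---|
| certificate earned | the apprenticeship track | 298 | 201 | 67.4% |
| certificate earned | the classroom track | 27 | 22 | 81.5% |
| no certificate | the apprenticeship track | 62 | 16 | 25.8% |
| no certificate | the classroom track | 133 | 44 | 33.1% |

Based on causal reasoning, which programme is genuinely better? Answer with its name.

the classroom track is higher inside every qualification attained during the programme stratum but the apprenticeship track is higher in aggregate. Whether to stratify depends on how qualification attained during the programme relates to the programme.
Stratifying would compare programmes among participants the programmes themselves sorted into qualification attained during the programme groups — a form of selection on an intermediate. The unconditioned pooled rates give the total causal effect.
Pooled: the apprenticeship track 60.3% vs the classroom track 41.2%; the apprenticeship track is higher overall.

the apprenticeship track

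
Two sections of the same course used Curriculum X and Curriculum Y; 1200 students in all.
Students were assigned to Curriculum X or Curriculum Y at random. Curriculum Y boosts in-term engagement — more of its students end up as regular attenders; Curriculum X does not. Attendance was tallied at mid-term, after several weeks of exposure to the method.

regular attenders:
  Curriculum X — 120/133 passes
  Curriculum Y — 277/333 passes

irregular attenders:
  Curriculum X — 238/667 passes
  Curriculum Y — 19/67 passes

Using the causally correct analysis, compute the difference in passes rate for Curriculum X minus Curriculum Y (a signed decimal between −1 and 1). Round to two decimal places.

-0.29

Mid-term attendance is downstream of the teaching method. One should not condition on a consequence of treatment, so the overall rates are the right comparison.
The causal difference is the pooled difference: 0.448 − 0.740 = -0.292.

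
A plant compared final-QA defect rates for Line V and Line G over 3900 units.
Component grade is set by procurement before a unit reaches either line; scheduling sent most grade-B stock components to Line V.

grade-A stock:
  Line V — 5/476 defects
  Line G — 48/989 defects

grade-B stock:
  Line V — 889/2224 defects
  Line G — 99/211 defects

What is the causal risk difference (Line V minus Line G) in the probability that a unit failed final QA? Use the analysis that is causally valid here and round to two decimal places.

Within every component grade level Line V has the lower rate, yet pooled Line G does — Simpson's reversal.
Component grade satisfies the back-door criterion: it is not a descendant of the line, and it blocks the spurious path from line to outcome. Adjusting for it (i.e., using the within-component grade rates) gives the causal effect.
Adjusting over the population distribution of component grade: 0.376·(0.011−0.049) + 0.624·(0.400−0.469) = -0.058.

-0.06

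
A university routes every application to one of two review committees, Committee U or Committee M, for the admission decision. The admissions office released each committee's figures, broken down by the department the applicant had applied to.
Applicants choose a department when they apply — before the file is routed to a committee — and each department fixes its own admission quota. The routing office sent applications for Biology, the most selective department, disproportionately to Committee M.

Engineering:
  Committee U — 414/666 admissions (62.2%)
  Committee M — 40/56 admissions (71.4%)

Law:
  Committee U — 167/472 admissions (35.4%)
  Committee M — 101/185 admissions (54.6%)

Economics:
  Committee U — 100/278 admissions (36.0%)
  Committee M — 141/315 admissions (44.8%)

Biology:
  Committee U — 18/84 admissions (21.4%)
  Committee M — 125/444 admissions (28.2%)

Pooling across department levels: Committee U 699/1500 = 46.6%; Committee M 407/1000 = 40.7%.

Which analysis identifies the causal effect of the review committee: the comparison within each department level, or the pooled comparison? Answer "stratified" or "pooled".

stratified

The imbalance in department arose from how applicants were allocated, not from anything the review committee did; and department independently affects the outcome. The pooled gap is confounded — condition on department.
Within each level — Engineering: 62.2% vs 71.4%; Law: 35.4% vs 54.6%; Economics: 36.0% vs 44.8%; Biology: 21.4% vs 28.2% — Committee M is higher every time.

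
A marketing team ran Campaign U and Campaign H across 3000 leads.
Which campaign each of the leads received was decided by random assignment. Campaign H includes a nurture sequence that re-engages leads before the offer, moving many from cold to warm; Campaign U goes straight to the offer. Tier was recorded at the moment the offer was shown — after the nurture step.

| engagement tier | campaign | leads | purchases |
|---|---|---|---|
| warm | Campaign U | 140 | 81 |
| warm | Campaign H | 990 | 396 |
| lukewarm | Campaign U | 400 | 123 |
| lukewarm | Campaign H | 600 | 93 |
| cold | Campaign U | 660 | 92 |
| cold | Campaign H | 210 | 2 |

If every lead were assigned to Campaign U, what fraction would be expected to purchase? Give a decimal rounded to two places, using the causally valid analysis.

0.25

Campaign U is higher inside every engagement tier stratum but Campaign H is higher in aggregate. Whether to stratify depends on how engagement tier relates to the campaign.
Engagement tier is downstream of the campaign. One should not condition on a consequence of treatment, so the overall rates are the right comparison.
So P(outcome | do(Campaign U)) is just the pooled rate for Campaign U: 296/1200 = 0.247.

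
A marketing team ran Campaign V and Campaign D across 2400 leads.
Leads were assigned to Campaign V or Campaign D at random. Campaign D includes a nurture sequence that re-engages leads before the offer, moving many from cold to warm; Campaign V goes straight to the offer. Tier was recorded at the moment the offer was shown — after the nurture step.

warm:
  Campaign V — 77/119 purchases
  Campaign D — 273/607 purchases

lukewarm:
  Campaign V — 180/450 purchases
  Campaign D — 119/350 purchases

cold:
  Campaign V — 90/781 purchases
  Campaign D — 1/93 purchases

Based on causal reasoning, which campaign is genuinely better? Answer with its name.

Within every engagement tier level Campaign V has the higher rate, yet pooled Campaign D does — Simpson's reversal.
Engagement tier is downstream of the campaign. One should not condition on a consequence of treatment, so the overall rates are the right comparison.
Pooled: Campaign V 25.7% vs Campaign D 37.4%; Campaign D is higher overall.

Campaign D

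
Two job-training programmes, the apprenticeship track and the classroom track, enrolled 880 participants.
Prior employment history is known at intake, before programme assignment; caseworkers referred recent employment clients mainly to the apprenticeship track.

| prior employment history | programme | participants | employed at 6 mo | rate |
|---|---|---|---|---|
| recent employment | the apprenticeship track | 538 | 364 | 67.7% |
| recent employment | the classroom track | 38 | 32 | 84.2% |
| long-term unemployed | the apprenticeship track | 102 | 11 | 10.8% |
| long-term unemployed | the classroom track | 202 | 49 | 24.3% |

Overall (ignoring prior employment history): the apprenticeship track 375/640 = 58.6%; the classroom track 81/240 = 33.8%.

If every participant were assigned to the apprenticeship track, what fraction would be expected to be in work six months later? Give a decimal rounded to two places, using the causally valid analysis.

0.48

The imbalance in prior employment history arose from how participants were allocated, not from anything the programme did; and prior employment history independently affects the outcome. The pooled gap is confounded — condition on prior employment history.
Standardising the apprenticeship track to the population prior employment history mix: 0.655·364/538 + 0.345·11/102 = 0.480.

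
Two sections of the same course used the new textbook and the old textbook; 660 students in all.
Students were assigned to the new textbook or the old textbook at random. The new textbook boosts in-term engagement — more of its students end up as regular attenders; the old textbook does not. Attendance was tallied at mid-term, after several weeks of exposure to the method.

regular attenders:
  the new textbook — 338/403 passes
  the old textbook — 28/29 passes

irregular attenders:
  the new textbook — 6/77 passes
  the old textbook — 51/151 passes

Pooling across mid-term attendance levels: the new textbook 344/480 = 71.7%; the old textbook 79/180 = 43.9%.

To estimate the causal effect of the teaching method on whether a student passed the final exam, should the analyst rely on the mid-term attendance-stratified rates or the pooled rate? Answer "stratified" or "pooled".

the old textbook is higher inside every mid-term attendance stratum but the new textbook is higher in aggregate. Whether to stratify depends on how mid-term attendance relates to the teaching method.
Mid-term attendance lies on the pathway teaching method → mid-term attendance → outcome, so adjusting for it blocks the indirect effect. For the total causal effect of teaching method, use the unadjusted pooled rates.
Pooled: the new textbook 71.7% vs the old textbook 43.9%; the new textbook is higher overall.

pooled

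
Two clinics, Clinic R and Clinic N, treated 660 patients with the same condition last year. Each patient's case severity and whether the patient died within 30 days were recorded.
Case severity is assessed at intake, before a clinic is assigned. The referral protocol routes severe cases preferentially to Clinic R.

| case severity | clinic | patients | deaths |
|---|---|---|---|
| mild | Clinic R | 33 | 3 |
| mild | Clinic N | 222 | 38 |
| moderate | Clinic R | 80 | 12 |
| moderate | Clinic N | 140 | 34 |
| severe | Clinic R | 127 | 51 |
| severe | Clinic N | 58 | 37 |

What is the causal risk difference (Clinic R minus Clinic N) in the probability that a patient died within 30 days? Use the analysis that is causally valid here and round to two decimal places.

The imbalance in case severity arose from how patients were allocated, not from anything the clinic did; and case severity independently affects the outcome. The pooled gap is confounded — condition on case severity.
Adjusting over the population distribution of case severity: 0.386·(0.091−0.171) + 0.333·(0.150−0.243) + 0.280·(0.402−0.638) = -0.128.

-0.13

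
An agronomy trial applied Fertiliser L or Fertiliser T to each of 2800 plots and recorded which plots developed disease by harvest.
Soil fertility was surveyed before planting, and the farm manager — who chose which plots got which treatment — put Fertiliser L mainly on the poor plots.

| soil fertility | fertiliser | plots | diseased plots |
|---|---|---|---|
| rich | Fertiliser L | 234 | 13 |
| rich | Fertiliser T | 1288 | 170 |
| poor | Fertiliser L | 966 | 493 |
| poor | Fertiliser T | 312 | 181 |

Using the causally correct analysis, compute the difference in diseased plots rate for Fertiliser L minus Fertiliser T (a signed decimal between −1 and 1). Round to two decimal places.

Soil fertility satisfies the back-door criterion: it is not a descendant of the fertiliser, and it blocks the spurious path from fertiliser to outcome. Adjusting for it (i.e., using the within-soil fertility rates) gives the causal effect.
Adjusting over the population distribution of soil fertility: 0.544·(0.056−0.132) + 0.456·(0.510−0.580) = -0.073.

-0.07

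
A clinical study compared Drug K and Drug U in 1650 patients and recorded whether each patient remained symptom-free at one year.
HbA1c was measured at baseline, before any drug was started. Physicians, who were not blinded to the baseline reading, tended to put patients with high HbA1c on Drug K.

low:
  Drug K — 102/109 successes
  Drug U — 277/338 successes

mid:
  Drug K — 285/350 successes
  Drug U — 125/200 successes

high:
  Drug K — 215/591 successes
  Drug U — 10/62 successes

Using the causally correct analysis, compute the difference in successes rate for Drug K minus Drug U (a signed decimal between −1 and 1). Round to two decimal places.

HbA1c differs across drugs for reasons unrelated to any effect of the drug itself, and it separately predicts the outcome — a classic confounder. We must compare within HbA1c levels.
Adjusting over the population distribution of HbA1c: 0.271·(0.936−0.820) + 0.333·(0.814−0.625) + 0.396·(0.364−0.161) = +0.175.

+0.17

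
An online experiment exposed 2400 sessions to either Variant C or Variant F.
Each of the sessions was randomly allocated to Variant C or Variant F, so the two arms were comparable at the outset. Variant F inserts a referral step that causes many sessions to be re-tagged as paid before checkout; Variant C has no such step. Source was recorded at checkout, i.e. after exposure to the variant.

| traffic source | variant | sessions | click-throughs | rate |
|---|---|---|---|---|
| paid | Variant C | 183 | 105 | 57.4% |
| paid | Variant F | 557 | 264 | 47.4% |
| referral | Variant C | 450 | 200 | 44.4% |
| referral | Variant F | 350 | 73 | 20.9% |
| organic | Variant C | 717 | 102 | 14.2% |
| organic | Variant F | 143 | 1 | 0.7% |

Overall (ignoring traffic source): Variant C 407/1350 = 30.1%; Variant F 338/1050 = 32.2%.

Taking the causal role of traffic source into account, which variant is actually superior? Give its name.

Variant F

The stratified and pooled comparisons disagree (Variant C wins within each traffic source; Variant F wins overall), so the answer turns on the causal role of traffic source.
The distribution of traffic source is itself part of what the variant does — it is an intermediate outcome. Holding it fixed would remove that part of the effect; the total effect is the pooled difference.
Pooled: Variant C 30.1% vs Variant F 32.2%; Variant F is higher overall.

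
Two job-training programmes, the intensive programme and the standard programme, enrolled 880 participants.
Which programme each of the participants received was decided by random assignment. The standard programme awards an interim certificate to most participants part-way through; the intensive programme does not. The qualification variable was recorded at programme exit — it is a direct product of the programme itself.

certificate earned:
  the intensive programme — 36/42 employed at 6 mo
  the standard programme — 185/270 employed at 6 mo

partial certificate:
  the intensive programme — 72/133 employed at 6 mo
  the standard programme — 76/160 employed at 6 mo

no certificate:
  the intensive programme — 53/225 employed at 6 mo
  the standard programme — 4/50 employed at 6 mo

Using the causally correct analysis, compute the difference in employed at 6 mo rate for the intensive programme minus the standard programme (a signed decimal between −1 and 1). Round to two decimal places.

The stratified and pooled comparisons disagree (the intensive programme wins within each qualification attained during the programme; the standard programme wins overall), so the answer turns on the causal role of qualification attained during the programme.
The distribution of qualification attained during the programme is itself part of what the programme does — it is an intermediate outcome. Holding it fixed would remove that part of the effect; the total effect is the pooled difference.
The causal difference is the pooled difference: 0.403 − 0.552 = -0.150.

-0.15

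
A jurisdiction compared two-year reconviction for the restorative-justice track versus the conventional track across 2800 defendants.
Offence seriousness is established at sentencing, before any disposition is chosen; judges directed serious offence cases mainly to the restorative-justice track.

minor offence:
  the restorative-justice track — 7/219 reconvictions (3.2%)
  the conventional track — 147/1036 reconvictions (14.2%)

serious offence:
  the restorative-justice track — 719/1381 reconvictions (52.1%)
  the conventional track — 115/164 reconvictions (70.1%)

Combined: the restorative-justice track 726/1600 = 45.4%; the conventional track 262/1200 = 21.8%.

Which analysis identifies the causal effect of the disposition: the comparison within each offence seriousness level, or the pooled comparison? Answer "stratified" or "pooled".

Nothing the disposition does changes offence seriousness; the imbalance is an allocation artefact. With offence seriousness also predicting the outcome, the pooled figure is confounded, and the within-stratum comparison is the causal one.
Within each level — minor offence: 3.2% vs 14.2%; serious offence: 52.1% vs 70.1% — the restorative-justice track is lower every time.

stratified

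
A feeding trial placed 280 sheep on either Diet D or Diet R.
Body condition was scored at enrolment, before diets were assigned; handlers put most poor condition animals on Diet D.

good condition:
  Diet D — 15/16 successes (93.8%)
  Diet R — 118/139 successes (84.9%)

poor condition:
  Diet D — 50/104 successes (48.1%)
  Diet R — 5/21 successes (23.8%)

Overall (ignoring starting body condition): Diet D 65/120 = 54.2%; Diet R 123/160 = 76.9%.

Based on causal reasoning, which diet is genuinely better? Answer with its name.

Within every starting body condition level Diet D has the higher rate, yet pooled Diet R does — Simpson's reversal.
The imbalance in starting body condition arose from how sheep were allocated, not from anything the diet did; and starting body condition independently affects the outcome. The pooled gap is confounded — condition on starting body condition.
Within each level — good condition: 93.8% vs 84.9%; poor condition: 48.1% vs 23.8% — Diet D is higher every time.

Diet D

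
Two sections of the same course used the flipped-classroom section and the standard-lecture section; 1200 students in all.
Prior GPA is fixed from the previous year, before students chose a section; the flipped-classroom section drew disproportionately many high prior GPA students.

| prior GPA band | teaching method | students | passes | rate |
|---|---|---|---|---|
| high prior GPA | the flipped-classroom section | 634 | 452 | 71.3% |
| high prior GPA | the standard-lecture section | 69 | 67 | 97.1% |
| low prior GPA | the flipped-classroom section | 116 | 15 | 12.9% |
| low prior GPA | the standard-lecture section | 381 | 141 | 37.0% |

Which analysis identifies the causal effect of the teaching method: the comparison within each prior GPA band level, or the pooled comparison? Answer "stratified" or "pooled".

Prior GPA band is set before the teaching method has any effect — it is not caused by the teaching method — and it independently drives the outcome. That makes it a confounder, so the causal comparison is within prior GPA band levels.
Within each level — high prior GPA: 71.3% vs 97.1%; low prior GPA: 12.9% vs 37.0% — the standard-lecture section is higher every time.

stratified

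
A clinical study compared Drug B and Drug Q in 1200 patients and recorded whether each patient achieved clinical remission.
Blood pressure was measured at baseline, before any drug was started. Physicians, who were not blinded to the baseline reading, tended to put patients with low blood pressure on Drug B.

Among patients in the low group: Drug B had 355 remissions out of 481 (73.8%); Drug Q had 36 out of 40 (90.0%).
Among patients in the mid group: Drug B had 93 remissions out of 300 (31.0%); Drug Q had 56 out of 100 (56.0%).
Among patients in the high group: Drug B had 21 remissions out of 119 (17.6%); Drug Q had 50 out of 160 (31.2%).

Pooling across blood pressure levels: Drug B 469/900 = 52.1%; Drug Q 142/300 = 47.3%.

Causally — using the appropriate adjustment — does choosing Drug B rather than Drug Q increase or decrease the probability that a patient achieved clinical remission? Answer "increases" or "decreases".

decreases

Blood pressure is set before the drug has any effect — it is not caused by the drug — and it independently drives the outcome. That makes it a confounder, so the causal comparison is within blood pressure levels.
Within each level — low: 73.8% vs 90.0%; mid: 31.0% vs 56.0%; high: 17.6% vs 31.2% — Drug Q is higher every time.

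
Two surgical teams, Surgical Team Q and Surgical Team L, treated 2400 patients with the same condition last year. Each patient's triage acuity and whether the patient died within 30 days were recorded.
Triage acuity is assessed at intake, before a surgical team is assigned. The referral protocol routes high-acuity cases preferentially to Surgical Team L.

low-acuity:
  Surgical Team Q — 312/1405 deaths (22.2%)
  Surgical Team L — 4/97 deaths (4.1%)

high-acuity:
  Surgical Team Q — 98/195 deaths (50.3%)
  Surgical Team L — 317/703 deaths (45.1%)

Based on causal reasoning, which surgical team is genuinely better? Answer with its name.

Triage acuity differs across surgical teams for reasons unrelated to any effect of the surgical team itself, and it separately predicts the outcome — a classic confounder. We must compare within triage acuity levels.
Within each level — low-acuity: 22.2% vs 4.1%; high-acuity: 50.3% vs 45.1% — Surgical Team L is lower every time.

Surgical Team L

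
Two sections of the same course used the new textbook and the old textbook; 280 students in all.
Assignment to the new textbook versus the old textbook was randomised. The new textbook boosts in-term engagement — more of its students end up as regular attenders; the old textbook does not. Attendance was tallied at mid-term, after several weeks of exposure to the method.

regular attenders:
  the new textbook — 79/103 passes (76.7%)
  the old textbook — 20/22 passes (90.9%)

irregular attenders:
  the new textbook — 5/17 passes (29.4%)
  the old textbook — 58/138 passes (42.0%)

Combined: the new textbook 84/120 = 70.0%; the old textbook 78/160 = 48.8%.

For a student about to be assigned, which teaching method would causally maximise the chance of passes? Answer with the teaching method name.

the new textbook

Mid-term attendance is recorded after the teaching method and is itself shifted by it — it sits on the causal path from teaching method to outcome. Conditioning on a mediator would strip out part of the effect we want; the pooled comparison gives the total causal effect.
Pooled: the new textbook 70.0% vs the old textbook 48.8%; the new textbook is higher overall.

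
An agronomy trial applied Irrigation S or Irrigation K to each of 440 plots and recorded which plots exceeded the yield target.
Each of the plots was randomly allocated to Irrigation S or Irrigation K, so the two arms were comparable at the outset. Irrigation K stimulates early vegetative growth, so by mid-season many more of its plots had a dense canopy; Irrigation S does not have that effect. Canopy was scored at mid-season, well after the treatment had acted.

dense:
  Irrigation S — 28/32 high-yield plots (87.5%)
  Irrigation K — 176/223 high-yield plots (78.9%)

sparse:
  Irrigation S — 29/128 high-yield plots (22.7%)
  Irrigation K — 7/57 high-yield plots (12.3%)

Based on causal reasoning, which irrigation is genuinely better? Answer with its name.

Irrigation K

The stratified and pooled comparisons disagree (Irrigation S wins within each mid-season canopy; Irrigation K wins overall), so the answer turns on the causal role of mid-season canopy.
Because the irrigation influences mid-season canopy, mid-season canopy is a post-treatment mediator, not a confounder. Stratifying on it would bias the estimate; the causal effect is the crude pooled difference.
Pooled: Irrigation S 35.6% vs Irrigation K 65.4%; Irrigation K is higher overall.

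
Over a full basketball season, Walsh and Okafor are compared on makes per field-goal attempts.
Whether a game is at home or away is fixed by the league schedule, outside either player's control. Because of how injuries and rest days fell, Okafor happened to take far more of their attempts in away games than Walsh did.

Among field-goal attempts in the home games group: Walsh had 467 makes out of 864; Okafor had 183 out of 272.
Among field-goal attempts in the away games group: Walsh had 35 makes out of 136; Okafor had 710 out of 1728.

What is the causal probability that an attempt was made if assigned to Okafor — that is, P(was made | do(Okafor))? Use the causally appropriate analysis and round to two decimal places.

0.51

Within every game venue level Okafor has the higher rate, yet pooled Walsh does — Simpson's reversal.
Game venue satisfies the back-door criterion: it is not a descendant of the player, and it blocks the spurious path from player to outcome. Adjusting for it (i.e., using the within-game venue rates) gives the causal effect.
Standardising Okafor to the population game venue mix: 0.379·183/272 + 0.621·710/1728 = 0.510.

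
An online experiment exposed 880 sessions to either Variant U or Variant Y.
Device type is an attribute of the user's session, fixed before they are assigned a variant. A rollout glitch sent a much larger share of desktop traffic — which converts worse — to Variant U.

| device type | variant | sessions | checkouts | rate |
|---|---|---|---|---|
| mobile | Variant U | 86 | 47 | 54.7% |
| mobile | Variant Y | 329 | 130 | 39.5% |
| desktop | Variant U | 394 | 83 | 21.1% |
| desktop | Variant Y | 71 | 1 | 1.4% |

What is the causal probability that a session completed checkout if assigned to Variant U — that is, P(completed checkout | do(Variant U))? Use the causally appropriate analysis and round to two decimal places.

Within every device type level Variant U has the higher rate, yet pooled Variant Y does — Simpson's reversal.
Device type differs across variants for reasons unrelated to any effect of the variant itself, and it separately predicts the outcome — a classic confounder. We must compare within device type levels.
Standardising Variant U to the population device type mix: 0.472·47/86 + 0.528·83/394 = 0.369.

0.37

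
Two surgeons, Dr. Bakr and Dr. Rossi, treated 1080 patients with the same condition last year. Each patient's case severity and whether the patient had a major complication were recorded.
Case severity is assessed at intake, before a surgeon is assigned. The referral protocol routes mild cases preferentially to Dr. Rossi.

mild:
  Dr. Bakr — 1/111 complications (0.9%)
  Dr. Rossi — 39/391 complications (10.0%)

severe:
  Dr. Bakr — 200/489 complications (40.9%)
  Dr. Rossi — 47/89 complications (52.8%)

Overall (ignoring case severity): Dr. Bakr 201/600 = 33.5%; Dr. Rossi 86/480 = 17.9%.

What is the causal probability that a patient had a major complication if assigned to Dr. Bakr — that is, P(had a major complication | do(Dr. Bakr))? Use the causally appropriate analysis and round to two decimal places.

0.22

The stratified and pooled comparisons disagree (Dr. Bakr wins within each case severity; Dr. Rossi wins overall), so the answer turns on the causal role of case severity.
Case severity satisfies the back-door criterion: it is not a descendant of the surgeon, and it blocks the spurious path from surgeon to outcome. Adjusting for it (i.e., using the within-case severity rates) gives the causal effect.
Standardising Dr. Bakr to the population case severity mix: 0.465·1/111 + 0.535·200/489 = 0.223.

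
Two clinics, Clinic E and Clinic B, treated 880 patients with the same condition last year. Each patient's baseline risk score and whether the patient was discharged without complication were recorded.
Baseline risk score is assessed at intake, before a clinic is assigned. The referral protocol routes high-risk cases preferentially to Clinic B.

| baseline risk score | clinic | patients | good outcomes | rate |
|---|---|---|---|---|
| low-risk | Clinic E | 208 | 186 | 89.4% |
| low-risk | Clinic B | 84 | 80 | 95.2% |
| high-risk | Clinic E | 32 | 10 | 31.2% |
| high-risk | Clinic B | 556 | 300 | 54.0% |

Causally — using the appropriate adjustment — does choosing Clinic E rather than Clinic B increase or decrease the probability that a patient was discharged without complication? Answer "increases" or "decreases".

decreases

Within every baseline risk score level Clinic B has the higher rate, yet pooled Clinic E does — Simpson's reversal.
Baseline risk score is set before the clinic has any effect — it is not caused by the clinic — and it independently drives the outcome. That makes it a confounder, so the causal comparison is within baseline risk score levels.
Within each level — low-risk: 89.4% vs 95.2%; high-risk: 31.2% vs 54.0% — Clinic B is higher every time.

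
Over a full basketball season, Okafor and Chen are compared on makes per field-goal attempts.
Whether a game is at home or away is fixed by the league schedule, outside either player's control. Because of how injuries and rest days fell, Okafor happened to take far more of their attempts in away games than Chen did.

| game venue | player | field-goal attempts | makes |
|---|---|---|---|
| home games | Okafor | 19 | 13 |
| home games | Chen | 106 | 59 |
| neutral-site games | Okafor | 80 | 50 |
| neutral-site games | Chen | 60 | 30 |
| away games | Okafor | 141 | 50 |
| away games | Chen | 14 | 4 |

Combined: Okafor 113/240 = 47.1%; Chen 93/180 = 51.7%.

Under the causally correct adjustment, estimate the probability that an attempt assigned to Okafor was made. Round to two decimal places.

The stratified and pooled comparisons disagree (Okafor wins within each game venue; Chen wins overall), so the answer turns on the causal role of game venue.
Game venue satisfies the back-door criterion: it is not a descendant of the player, and it blocks the spurious path from player to outcome. Adjusting for it (i.e., using the within-game venue rates) gives the causal effect.
Standardising Okafor to the population game venue mix: 0.298·13/19 + 0.333·50/80 + 0.369·50/141 = 0.543.

0.54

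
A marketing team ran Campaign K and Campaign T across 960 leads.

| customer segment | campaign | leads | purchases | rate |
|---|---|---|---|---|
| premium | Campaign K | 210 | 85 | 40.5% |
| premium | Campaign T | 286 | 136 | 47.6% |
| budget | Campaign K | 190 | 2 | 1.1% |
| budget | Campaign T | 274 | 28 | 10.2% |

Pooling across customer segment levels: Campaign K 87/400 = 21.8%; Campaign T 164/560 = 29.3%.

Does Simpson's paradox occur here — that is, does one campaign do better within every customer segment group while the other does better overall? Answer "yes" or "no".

Within each customer segment level (premium 40.5% vs 47.6%; budget 1.1% vs 10.2%), Campaign T has the higher rate every time. Pooled: 21.8% vs 29.3% — Campaign T has the higher rate overall. They agree.

no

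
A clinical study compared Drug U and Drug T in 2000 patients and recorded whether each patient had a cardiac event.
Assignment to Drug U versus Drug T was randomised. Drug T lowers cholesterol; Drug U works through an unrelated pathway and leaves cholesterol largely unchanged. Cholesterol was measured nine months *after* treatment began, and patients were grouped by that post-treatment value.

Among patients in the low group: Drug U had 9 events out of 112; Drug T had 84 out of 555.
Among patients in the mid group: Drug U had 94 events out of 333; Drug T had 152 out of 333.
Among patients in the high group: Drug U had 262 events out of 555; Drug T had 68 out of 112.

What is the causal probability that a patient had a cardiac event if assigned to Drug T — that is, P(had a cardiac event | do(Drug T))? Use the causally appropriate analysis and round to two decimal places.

Because the drug influences cholesterol, cholesterol is a post-treatment mediator, not a confounder. Stratifying on it would bias the estimate; the causal effect is the crude pooled difference.
So P(outcome | do(Drug T)) is just the pooled rate for Drug T: 304/1000 = 0.304.

0.30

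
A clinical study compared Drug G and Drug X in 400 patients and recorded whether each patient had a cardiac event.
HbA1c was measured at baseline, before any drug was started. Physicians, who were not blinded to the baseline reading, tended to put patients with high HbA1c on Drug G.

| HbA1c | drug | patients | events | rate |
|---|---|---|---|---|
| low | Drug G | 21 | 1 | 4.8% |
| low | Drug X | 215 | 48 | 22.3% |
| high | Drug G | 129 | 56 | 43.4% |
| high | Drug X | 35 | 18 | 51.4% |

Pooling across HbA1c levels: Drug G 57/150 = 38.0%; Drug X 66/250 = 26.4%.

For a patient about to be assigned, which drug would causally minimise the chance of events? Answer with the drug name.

Drug G

Nothing the drug does changes HbA1c; the imbalance is an allocation artefact. With HbA1c also predicting the outcome, the pooled figure is confounded, and the within-stratum comparison is the causal one.
Within each level — low: 4.8% vs 22.3%; high: 43.4% vs 51.4% — Drug G is lower every time.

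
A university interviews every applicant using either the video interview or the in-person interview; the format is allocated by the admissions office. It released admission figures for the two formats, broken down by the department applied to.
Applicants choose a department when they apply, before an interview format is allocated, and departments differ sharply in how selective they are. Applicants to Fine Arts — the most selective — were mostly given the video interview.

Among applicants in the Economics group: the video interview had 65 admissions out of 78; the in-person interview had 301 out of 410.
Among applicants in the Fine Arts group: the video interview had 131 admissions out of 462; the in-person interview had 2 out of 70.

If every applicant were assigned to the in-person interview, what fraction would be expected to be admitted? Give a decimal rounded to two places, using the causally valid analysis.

0.37

The imbalance in department arose from how applicants were allocated, not from anything the interview format did; and department independently affects the outcome. The pooled gap is confounded — condition on department.
Standardising the in-person interview to the population department mix: 0.478·301/410 + 0.522·2/70 = 0.366.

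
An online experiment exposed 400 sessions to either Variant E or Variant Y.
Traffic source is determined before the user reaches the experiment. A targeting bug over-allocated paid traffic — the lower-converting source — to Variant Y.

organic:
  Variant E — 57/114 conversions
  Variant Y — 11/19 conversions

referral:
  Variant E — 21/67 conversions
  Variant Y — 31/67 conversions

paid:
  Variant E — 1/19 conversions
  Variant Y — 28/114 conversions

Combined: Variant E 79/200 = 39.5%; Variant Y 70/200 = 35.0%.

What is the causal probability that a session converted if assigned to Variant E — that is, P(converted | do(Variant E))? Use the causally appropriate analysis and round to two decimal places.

0.29

Since traffic source is a pre-existing factor (not a product of the variant) and it affects the outcome on its own, it is a confounder. The stratified rates, not the pooled rate, identify the causal effect.
Standardising Variant E to the population traffic source mix: 0.333·57/114 + 0.335·21/67 + 0.333·1/19 = 0.289.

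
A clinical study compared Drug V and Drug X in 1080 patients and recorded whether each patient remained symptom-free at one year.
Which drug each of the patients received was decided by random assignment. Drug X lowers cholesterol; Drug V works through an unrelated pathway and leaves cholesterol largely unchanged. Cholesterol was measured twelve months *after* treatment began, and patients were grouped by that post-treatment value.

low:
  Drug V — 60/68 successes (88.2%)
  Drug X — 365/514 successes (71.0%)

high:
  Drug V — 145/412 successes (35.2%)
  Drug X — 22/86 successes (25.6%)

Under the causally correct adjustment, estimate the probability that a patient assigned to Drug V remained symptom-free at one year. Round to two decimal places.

0.43

The distribution of cholesterol is itself part of what the drug does — it is an intermediate outcome. Holding it fixed would remove that part of the effect; the total effect is the pooled difference.
So P(outcome | do(Drug V)) is just the pooled rate for Drug V: 205/480 = 0.427.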